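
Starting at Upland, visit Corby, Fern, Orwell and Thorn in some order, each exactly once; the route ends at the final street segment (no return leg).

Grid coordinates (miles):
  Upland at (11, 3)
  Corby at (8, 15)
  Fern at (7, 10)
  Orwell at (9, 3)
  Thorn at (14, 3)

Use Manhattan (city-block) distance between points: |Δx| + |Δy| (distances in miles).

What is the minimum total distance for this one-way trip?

Shortest open route: 23 miles.

There are 4! = 24 possible orderings.
Upland→Corby→Fern→Orwell→Thorn: 15+6+9+5 = 35
Upland→Corby→Fern→Thorn→Orwell: 15+6+14+5 = 40
Upland→Corby→Orwell→Fern→Thorn: 15+13+9+14 = 51
Upland→Corby→Orwell→Thorn→Fern: 15+13+5+14 = 47
Upland→Corby→Thorn→Fern→Orwell: 15+18+14+9 = 56
Upland→Corby→Thorn→Orwell→Fern: 15+18+5+9 = 47
Upland→Fern→Corby→Orwell→Thorn: 11+6+13+5 = 35
Upland→Fern→Corby→Thorn→Orwell: 11+6+18+5 = 40
Upland→Fern→Orwell→Corby→Thorn: 11+9+13+18 = 51
Upland→Fern→Orwell→Thorn→Corby: 11+9+5+18 = 43
Upland→Fern→Thorn→Corby→Orwell: 11+14+18+13 = 56
Upland→Fern→Thorn→Orwell→Corby: 11+14+5+13 = 43
Upland→Orwell→Corby→Fern→Thorn: 2+13+6+14 = 35
Upland→Orwell→Corby→Thorn→Fern: 2+13+18+14 = 47
… (10 more)
Upland→Thorn→Orwell→Fern→Corby: 3+5+9+6 = 23  ← best
The minimum is 23.
One shortest path: Upland → Thorn → Orwell → Fern → Corby.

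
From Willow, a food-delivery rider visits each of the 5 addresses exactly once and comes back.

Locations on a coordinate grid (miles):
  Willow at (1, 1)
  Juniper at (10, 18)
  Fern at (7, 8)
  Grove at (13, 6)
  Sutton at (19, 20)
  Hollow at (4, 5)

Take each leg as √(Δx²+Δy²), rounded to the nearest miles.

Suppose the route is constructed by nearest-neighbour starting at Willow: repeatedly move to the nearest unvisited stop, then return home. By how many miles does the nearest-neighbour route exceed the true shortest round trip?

The nearest-neighbour route is 6 miles longer than optimal.

From Willow: Hollow=5, Fern=9, Grove=13, Juniper=19, Sutton=26 → choose Hollow (5).
From Hollow: Fern=4, Grove=9, Juniper=14, Sutton=21 → choose Fern (4).
From Fern: Grove=6, Juniper=10, Sutton=17 → choose Grove (6).
From Grove: Juniper=12, Sutton=15 → choose Juniper (12).
From Juniper: Sutton=9 → choose Sutton (9).
NN route Willow → Hollow → Fern → Grove → Juniper → Sutton → Willow costs 62.
Optimal: Willow → Grove → Sutton → Juniper → Fern → Hollow → Willow costs 56 (by enumerating all 60 distinct tours).
Excess = 62 − 56 = 6.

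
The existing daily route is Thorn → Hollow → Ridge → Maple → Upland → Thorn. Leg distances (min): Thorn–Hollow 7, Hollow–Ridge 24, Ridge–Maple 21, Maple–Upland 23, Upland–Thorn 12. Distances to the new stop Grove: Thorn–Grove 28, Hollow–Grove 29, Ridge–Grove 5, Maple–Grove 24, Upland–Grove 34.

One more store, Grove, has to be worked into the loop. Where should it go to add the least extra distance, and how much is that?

Insertion cost between consecutive stops i–j is d(i,Grove) + d(Grove,j) − d(i,j):
  between Thorn and Hollow: 28 + 29 − 7 = 50
  between Hollow and Ridge: 29 + 5 − 24 = 10
  between Ridge and Maple: 5 + 24 − 21 = 8
  between Maple and Upland: 24 + 34 − 23 = 35
  between Upland and Thorn: 34 + 28 − 12 = 50
Cheapest insertion is between Ridge and Maple, adding 8.
New total = 87 + 8 = 95.

Adding 8 min by placing Grove on the Ridge–Maple leg.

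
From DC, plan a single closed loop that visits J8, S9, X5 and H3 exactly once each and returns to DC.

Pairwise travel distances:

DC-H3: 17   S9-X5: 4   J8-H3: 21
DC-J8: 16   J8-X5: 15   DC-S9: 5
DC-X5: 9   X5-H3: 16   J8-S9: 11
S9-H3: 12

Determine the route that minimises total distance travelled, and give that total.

DC → J8 → S9 → X5 → H3 → DC: 16+11+4+16+17 = 64
DC → J8 → S9 → H3 → X5 → DC: 16+11+12+16+9 = 64
DC → J8 → X5 → S9 → H3 → DC: 16+15+4+12+17 = 64
DC → J8 → X5 → H3 → S9 → DC: 16+15+16+12+5 = 64
DC → J8 → H3 → S9 → X5 → DC: 16+21+12+4+9 = 62
DC → J8 → H3 → X5 → S9 → DC: 16+21+16+4+5 = 62
DC → S9 → J8 → X5 → H3 → DC: 5+11+15+16+17 = 64
DC → S9 → J8 → H3 → X5 → DC: 5+11+21+16+9 = 62
DC → S9 → X5 → J8 → H3 → DC: 5+4+15+21+17 = 62
DC → S9 → H3 → J8 → X5 → DC: 5+12+21+15+9 = 62
DC → X5 → J8 → S9 → H3 → DC: 9+15+11+12+17 = 64
DC → X5 → S9 → J8 → H3 → DC: 9+4+11+21+17 = 62
The minimum is 62.
One optimal route: DC → J8 → H3 → S9 → X5 → DC (or its reverse).

Minimum total distance: 62.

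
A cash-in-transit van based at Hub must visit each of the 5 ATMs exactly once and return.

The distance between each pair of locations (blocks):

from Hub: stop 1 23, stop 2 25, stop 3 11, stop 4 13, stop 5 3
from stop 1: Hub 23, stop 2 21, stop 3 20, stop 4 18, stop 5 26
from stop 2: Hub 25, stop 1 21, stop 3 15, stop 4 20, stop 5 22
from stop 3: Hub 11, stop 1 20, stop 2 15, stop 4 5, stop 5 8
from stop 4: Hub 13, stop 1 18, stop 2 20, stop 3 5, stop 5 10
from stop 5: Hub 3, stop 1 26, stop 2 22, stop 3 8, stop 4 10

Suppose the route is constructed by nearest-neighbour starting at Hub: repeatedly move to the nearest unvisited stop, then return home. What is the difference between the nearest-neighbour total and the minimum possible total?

Excess over optimum: 3 blocks.

From Hub: stop 5=3, stop 3=11, stop 4=13, stop 1=23, stop 2=25 → choose stop 5 (3).
From stop 5: stop 3=8, stop 4=10, stop 2=22, stop 1=26 → choose stop 3 (8).
From stop 3: stop 4=5, stop 2=15, stop 1=20 → choose stop 4 (5).
From stop 4: stop 1=18, stop 2=20 → choose stop 1 (18).
From stop 1: stop 2=21 → choose stop 2 (21).
NN route Hub → stop 5 → stop 3 → stop 4 → stop 1 → stop 2 → Hub costs 80.
Optimal: Hub → stop 1 → stop 2 → stop 3 → stop 4 → stop 5 → Hub costs 77 (by enumerating all 60 distinct tours).
Excess = 80 − 77 = 3.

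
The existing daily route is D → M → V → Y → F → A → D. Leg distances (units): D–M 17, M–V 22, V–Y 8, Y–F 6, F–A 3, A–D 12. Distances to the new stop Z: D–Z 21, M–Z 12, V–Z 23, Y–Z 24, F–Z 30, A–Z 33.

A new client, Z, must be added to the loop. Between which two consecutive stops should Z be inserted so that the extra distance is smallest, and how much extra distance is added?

Adding 13 by placing Z on the M–V leg.

Insertion cost between consecutive stops i–j is d(i,Z) + d(Z,j) − d(i,j):
  between D and M: 21 + 12 − 17 = 16
  between M and V: 12 + 23 − 22 = 13
  between V and Y: 23 + 24 − 8 = 39
  between Y and F: 24 + 30 − 6 = 48
  between F and A: 30 + 33 − 3 = 60
  between A and D: 33 + 21 − 12 = 42
Cheapest insertion is between M and V, adding 13.
New total = 68 + 13 = 81.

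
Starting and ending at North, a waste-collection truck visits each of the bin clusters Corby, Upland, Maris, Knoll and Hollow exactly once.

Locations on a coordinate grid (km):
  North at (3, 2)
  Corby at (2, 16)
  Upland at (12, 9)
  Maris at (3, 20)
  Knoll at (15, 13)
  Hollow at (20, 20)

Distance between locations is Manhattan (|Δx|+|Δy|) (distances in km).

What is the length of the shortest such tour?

Shortest round trip = 72 km.

With 5 stops there are 5!/2 = 60 distinct round trips (a route and its reverse cost the same).
North → Corby → Upland → Maris → Knoll → Hollow → North: 15+17+20+19+12+35 = 118
North → Corby → Upland → Maris → Hollow → Knoll → North: 15+17+20+17+12+23 = 104
North → Corby → Upland → Knoll → Maris → Hollow → North: 15+17+7+19+17+35 = 110
North → Corby → Upland → Knoll → Hollow → Maris → North: 15+17+7+12+17+18 = 86
North → Corby → Upland → Hollow → Maris → Knoll → North: 15+17+19+17+19+23 = 110
North → Corby → Upland → Hollow → Knoll → Maris → North: 15+17+19+12+19+18 = 100
North → Corby → Maris → Upland → Knoll → Hollow → North: 15+5+20+7+12+35 = 94
North → Corby → Maris → Upland → Hollow → Knoll → North: 15+5+20+19+12+23 = 94
North → Corby → Maris → Knoll → Upland → Hollow → North: 15+5+19+7+19+35 = 100
North → Corby → Maris → Knoll → Hollow → Upland → North: 15+5+19+12+19+16 = 86
North → Corby → Maris → Hollow → Upland → Knoll → North: 15+5+17+19+7+23 = 86
North → Corby → Maris → Hollow → Knoll → Upland → North: 15+5+17+12+7+16 = 72
North → Corby → Knoll → Upland → Maris → Hollow → North: 15+16+7+20+17+35 = 110
North → Corby → Knoll → Upland → Hollow → Maris → North: 15+16+7+19+17+18 = 92
… (46 more)
The minimum is 72.
One optimal route: North → Corby → Maris → Hollow → Knoll → Upland → North (or its reverse).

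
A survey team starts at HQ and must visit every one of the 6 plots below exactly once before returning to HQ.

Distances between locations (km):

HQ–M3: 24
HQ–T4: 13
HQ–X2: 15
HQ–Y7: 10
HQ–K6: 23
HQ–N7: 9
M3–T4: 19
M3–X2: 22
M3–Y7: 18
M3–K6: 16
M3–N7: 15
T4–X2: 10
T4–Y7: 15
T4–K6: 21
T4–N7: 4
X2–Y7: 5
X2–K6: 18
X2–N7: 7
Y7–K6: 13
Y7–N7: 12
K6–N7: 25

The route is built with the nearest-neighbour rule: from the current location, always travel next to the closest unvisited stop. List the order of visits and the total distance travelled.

HQ → [N7:9 / Y7:10 / T4:13 / X2:15 / K6:23 / M3:24] → N7 (9)
N7 → [T4:4 / X2:7 / Y7:12 / M3:15 / K6:25] → T4 (4)
T4 → [X2:10 / Y7:15 / M3:19 / K6:21] → X2 (10)
X2 → [Y7:5 / K6:18 / M3:22] → Y7 (5)
Y7 → [K6:13 / M3:18] → K6 (13)
K6 → [M3:16] → M3 (16)
Return M3→HQ: 24.
Total = 9 + 4 + 10 + 5 + 13 + 16 + 24 = 81.

Nearest-neighbour total = 81 km; route HQ → N7 → T4 → X2 → Y7 → K6 → M3 → HQ.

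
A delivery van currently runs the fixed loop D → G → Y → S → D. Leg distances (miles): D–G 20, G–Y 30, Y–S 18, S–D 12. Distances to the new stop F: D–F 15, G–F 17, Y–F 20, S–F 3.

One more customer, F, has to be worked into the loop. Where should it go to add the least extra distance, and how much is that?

Minimum extra distance: 5 miles, inserting F between Y and S.

Insertion cost between consecutive stops i–j is d(i,F) + d(F,j) − d(i,j):
  between D and G: 15 + 17 − 20 = 12
  between G and Y: 17 + 20 − 30 = 7
  between Y and S: 20 + 3 − 18 = 5
  between S and D: 3 + 15 − 12 = 6
Cheapest insertion is between Y and S, adding 5.
New total = 80 + 5 = 85.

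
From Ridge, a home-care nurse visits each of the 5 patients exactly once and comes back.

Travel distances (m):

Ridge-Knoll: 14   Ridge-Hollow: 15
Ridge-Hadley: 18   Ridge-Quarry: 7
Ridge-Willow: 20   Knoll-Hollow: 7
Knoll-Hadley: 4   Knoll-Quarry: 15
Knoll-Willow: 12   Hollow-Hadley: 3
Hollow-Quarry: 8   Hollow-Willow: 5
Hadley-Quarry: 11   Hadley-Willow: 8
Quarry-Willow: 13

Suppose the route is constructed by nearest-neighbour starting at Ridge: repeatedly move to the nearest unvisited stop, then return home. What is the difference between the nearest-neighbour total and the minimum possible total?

Ridge: Quarry=7, Knoll=14, Hollow=15, Hadley=18, Willow=20 ⇒ Quarry
Quarry: Hollow=8, Hadley=11, Willow=13, Knoll=15 ⇒ Hollow
Hollow: Hadley=3, Willow=5, Knoll=7 ⇒ Hadley
Hadley: Knoll=4, Willow=8 ⇒ Knoll
Knoll: Willow=12 ⇒ Willow
NN route Ridge → Quarry → Hollow → Hadley → Knoll → Willow → Ridge costs 54.
Optimal: Ridge → Knoll → Hadley → Hollow → Willow → Quarry → Ridge costs 46 (by enumerating all 60 distinct tours).
Excess = 54 − 46 = 8.

The nearest-neighbour route is 8 m longer than optimal.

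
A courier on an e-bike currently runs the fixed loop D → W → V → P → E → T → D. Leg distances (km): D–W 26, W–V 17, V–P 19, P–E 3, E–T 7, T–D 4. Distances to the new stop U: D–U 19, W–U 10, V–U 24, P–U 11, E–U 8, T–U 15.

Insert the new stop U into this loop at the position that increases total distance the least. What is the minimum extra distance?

Insertion cost between consecutive stops i–j is d(i,U) + d(U,j) − d(i,j):
  between D and W: 19 + 10 − 26 = 3
  between W and V: 10 + 24 − 17 = 17
  between V and P: 24 + 11 − 19 = 16
  between P and E: 11 + 8 − 3 = 16
  between E and T: 8 + 15 − 7 = 16
  between T and D: 15 + 19 − 4 = 30
Cheapest insertion is between D and W, adding 3.
New total = 76 + 3 = 79.

Adding 3 km by placing U on the D–W leg.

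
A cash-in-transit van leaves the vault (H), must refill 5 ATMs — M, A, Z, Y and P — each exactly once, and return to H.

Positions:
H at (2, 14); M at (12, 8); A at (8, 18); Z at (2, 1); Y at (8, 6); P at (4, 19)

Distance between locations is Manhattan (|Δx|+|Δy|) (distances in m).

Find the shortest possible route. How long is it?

56 m — the shortest possible round trip.

With 5 stops there are 5!/2 = 60 distinct round trips (a route and its reverse cost the same).
H → M → A → Z → Y → P → H: 16+14+23+11+17+7 = 88
H → M → A → Z → P → Y → H: 16+14+23+20+17+14 = 104
H → M → A → Y → Z → P → H: 16+14+12+11+20+7 = 80
H → M → A → Y → P → Z → H: 16+14+12+17+20+13 = 92
H → M → A → P → Z → Y → H: 16+14+5+20+11+14 = 80
H → M → A → P → Y → Z → H: 16+14+5+17+11+13 = 76
H → M → Z → A → Y → P → H: 16+17+23+12+17+7 = 92
H → M → Z → A → P → Y → H: 16+17+23+5+17+14 = 92
H → M → Z → Y → A → P → H: 16+17+11+12+5+7 = 68
H → M → Z → Y → P → A → H: 16+17+11+17+5+10 = 76
H → M → Z → P → A → Y → H: 16+17+20+5+12+14 = 84
H → M → Z → P → Y → A → H: 16+17+20+17+12+10 = 92
H → M → Y → A → Z → P → H: 16+6+12+23+20+7 = 84
H → M → Y → A → P → Z → H: 16+6+12+5+20+13 = 72
… (46 more)
H → Z → Y → M → A → P → H: 13+11+6+14+5+7 = 56  ← best
The minimum is 56.
One optimal route: H → Z → Y → M → A → P → H (or its reverse).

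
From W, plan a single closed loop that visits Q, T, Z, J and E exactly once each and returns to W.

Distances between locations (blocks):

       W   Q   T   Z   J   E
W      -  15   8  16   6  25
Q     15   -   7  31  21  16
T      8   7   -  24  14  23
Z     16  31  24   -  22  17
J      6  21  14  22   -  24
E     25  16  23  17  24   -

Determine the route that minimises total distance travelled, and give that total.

Minimum total distance: 76 blocks.

With 5 stops there are 5!/2 = 60 distinct round trips (a route and its reverse cost the same).
W→Q→T→Z→J→E→W: 15+7+24+22+24+25 = 117
W→Q→T→Z→E→J→W: 15+7+24+17+24+6 = 93
W→Q→T→J→Z→E→W: 15+7+14+22+17+25 = 100
W→Q→T→J→E→Z→W: 15+7+14+24+17+16 = 93
W→Q→T→E→Z→J→W: 15+7+23+17+22+6 = 90
W→Q→T→E→J→Z→W: 15+7+23+24+22+16 = 107
W→Q→Z→T→J→E→W: 15+31+24+14+24+25 = 133
W→Q→Z→T→E→J→W: 15+31+24+23+24+6 = 123
W→Q→Z→J→T→E→W: 15+31+22+14+23+25 = 130
W→Q→Z→J→E→T→W: 15+31+22+24+23+8 = 123
W→Q→Z→E→T→J→W: 15+31+17+23+14+6 = 106
W→Q→Z→E→J→T→W: 15+31+17+24+14+8 = 109
W→Q→J→T→Z→E→W: 15+21+14+24+17+25 = 116
W→Q→J→T→E→Z→W: 15+21+14+23+17+16 = 106
… (46 more)
W→T→Q→E→Z→J→W: 8+7+16+17+22+6 = 76  ← best
The minimum is 76.
One optimal route: W → T → Q → E → Z → J → W (or its reverse).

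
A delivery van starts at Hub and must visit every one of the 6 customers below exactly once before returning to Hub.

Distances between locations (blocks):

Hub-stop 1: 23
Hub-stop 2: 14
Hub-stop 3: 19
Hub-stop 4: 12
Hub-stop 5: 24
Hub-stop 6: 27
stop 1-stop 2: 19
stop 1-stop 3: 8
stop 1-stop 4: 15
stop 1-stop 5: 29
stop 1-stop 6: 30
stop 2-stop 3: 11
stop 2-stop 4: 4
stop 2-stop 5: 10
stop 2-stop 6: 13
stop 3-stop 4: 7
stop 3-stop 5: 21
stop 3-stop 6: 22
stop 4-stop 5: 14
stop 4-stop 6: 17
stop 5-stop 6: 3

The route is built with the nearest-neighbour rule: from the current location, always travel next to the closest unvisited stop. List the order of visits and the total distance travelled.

From Hub: distances to unvisited — stop 4=12, stop 2=14, stop 3=19, stop 1=23, stop 5=24, stop 6=27. Nearest is stop 4 (12).
From stop 4: distances to unvisited — stop 2=4, stop 3=7, stop 5=14, stop 1=15, stop 6=17. Nearest is stop 2 (4).
From stop 2: distances to unvisited — stop 5=10, stop 3=11, stop 6=13, stop 1=19. Nearest is stop 5 (10).
From stop 5: distances to unvisited — stop 6=3, stop 3=21, stop 1=29. Nearest is stop 6 (3).
From stop 6: distances to unvisited — stop 3=22, stop 1=30. Nearest is stop 3 (22).
From stop 3: distances to unvisited — stop 1=8. Nearest is stop 1 (8).
Return stop 1→Hub: 23.
Total = 12 + 4 + 10 + 3 + 22 + 8 + 23 = 82.

Nearest-neighbour total = 82 blocks; route Hub → stop 4 → stop 2 → stop 5 → stop 6 → stop 3 → stop 1 → Hub.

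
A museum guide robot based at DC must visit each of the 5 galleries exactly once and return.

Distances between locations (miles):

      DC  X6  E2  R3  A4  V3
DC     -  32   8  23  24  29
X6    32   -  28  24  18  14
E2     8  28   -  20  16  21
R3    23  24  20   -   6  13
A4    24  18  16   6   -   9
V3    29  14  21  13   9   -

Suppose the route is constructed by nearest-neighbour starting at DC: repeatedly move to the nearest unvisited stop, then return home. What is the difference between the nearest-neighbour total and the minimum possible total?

Excess over optimum: 1 miles.

From DC: E2=8, R3=23, A4=24, V3=29, X6=32 → choose E2 (8).
From E2: A4=16, R3=20, V3=21, X6=28 → choose A4 (16).
From A4: R3=6, V3=9, X6=18 → choose R3 (6).
From R3: V3=13, X6=24 → choose V3 (13).
From V3: X6=14 → choose X6 (14).
NN route DC → E2 → A4 → R3 → V3 → X6 → DC costs 89.
Optimal: DC → E2 → X6 → V3 → A4 → R3 → DC costs 88 (by enumerating all 60 distinct tours).
Excess = 89 − 88 = 1.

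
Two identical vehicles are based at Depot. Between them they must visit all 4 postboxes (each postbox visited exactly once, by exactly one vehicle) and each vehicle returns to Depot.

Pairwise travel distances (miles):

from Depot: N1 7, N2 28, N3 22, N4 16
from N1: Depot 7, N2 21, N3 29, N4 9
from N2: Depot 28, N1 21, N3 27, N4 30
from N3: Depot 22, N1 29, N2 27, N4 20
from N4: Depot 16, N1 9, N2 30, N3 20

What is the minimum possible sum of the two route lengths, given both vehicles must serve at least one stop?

105 miles — the smallest possible combined total.

There are 2^3 − 1 = 7 ways to divide the 4 stops into two non-empty groups. For each, the best each vehicle can do is its own shortest tour through its group:
  {N1} + {N2, N3, N4}: 14 + 91 = 105
  {N2} + {N1, N3, N4}: 56 + 58 = 114
  {N1, N2} + {N3, N4}: 56 + 58 = 114
  {N3} + {N1, N2, N4}: 44 + 74 = 118
  {N1, N3} + {N2, N4}: 58 + 74 = 132
  {N2, N3} + {N1, N4}: 77 + 32 = 109
  … (7 splits in total)
Best: vehicle 1 Depot → N1 → Depot = 14; vehicle 2 Depot → N2 → N3 → N4 → Depot = 91; combined 105.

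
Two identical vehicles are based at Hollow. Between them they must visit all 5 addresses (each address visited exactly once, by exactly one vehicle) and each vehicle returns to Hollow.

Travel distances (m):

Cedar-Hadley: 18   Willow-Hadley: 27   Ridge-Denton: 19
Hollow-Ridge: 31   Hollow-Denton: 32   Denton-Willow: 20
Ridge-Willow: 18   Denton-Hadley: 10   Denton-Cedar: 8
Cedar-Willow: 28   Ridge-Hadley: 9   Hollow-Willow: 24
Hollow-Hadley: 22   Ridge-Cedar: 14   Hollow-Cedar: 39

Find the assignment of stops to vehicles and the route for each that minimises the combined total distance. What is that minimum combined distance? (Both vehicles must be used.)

133 m — the smallest possible combined total.

Try each way of splitting the stops between the two vehicles (each non-empty) and, for each split, find the best tour for each vehicle:
  {Ridge} + {Denton, Cedar, Willow, Hadley}: 62 + 92 = 154
  {Denton} + {Ridge, Cedar, Willow, Hadley}: 64 + 96 = 160
  {Ridge, Denton} + {Cedar, Willow, Hadley}: 82 + 92 = 174
  {Cedar} + {Ridge, Denton, Willow, Hadley}: 78 + 93 = 171
  {Ridge, Cedar} + {Denton, Willow, Hadley}: 84 + 76 = 160
  {Denton, Cedar} + {Ridge, Willow, Hadley}: 79 + 73 = 152
  … (15 splits in total)
  {Willow} + {Ridge, Denton, Cedar, Hadley}: 48 + 85 = 133  ← best
Best: vehicle 1 Hollow → Willow → Hollow = 48; vehicle 2 Hollow → Ridge → Cedar → Denton → Hadley → Hollow = 85; combined 133.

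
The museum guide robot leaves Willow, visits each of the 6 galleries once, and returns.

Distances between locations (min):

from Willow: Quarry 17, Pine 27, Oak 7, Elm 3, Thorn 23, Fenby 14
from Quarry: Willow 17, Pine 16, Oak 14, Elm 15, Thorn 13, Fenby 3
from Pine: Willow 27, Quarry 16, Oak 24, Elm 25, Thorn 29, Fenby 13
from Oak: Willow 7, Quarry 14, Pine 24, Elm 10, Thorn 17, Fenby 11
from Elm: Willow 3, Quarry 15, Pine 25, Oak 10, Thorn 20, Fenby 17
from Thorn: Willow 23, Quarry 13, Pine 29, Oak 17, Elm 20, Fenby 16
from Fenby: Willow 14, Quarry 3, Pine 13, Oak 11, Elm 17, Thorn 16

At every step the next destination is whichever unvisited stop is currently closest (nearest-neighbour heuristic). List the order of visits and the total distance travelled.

96 min along Willow → Elm → Oak → Fenby → Quarry → Thorn → Pine → Willow.

At Willow the remaining stops are Elm 3, Oak 7, Fenby 14, Quarry 17, Thorn 23, Pine 27; go to Elm.
At Elm the remaining stops are Oak 10, Quarry 15, Fenby 17, Thorn 20, Pine 25; go to Oak.
At Oak the remaining stops are Fenby 11, Quarry 14, Thorn 17, Pine 24; go to Fenby.
At Fenby the remaining stops are Quarry 3, Pine 13, Thorn 16; go to Quarry.
At Quarry the remaining stops are Thorn 13, Pine 16; go to Thorn.
At Thorn the remaining stops are Pine 29; go to Pine.
Return Pine→Willow: 27.
Total = 3 + 10 + 11 + 3 + 13 + 29 + 27 = 96.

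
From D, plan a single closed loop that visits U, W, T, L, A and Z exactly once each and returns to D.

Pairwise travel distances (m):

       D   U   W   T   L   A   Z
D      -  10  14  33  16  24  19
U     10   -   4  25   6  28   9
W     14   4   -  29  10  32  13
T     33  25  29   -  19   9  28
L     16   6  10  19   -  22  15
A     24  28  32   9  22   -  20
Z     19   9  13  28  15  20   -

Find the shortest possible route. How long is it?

With 6 stops there are 6!/2 = 360 distinct round trips (a route and its reverse cost the same).
D-U-W-T-L-A-Z-D: 10+4+29+19+22+20+19 = 123
D-U-W-T-L-Z-A-D: 10+4+29+19+15+20+24 = 121
D-U-W-T-A-L-Z-D: 10+4+29+9+22+15+19 = 108
D-U-W-T-A-Z-L-D: 10+4+29+9+20+15+16 = 103
D-U-W-T-Z-L-A-D: 10+4+29+28+15+22+24 = 132
D-U-W-T-Z-A-L-D: 10+4+29+28+20+22+16 = 129
D-U-W-L-T-A-Z-D: 10+4+10+19+9+20+19 = 91
D-U-W-L-T-Z-A-D: 10+4+10+19+28+20+24 = 115
… (352 more)
The minimum is 91.
One optimal route: D → U → W → L → T → A → Z → D (or its reverse).

91 m — the shortest possible round trip.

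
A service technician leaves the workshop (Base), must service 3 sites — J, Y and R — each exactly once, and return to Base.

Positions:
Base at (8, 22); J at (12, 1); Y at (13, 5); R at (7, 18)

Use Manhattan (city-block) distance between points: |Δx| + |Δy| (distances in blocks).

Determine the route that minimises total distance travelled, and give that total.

Base→J→Y→R→Base: 25+5+19+5 = 54
Base→J→R→Y→Base: 25+22+19+22 = 88
Base→Y→J→R→Base: 22+5+22+5 = 54
The minimum is 54.
One optimal route: Base → J → Y → R → Base (or its reverse).

54 blocks — the shortest possible round trip.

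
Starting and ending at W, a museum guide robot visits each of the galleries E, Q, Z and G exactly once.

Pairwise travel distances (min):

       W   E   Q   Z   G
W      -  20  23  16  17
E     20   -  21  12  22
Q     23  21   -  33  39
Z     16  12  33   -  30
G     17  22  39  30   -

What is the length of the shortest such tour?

103 min — the shortest possible round trip.

W → E → Q → Z → G → W: 20+21+33+30+17 = 121
W → E → Q → G → Z → W: 20+21+39+30+16 = 126
W → E → Z → Q → G → W: 20+12+33+39+17 = 121
W → E → Z → G → Q → W: 20+12+30+39+23 = 124
W → E → G → Q → Z → W: 20+22+39+33+16 = 130
W → E → G → Z → Q → W: 20+22+30+33+23 = 128
W → Q → E → Z → G → W: 23+21+12+30+17 = 103
W → Q → E → G → Z → W: 23+21+22+30+16 = 112
W → Q → Z → E → G → W: 23+33+12+22+17 = 107
W → Q → G → E → Z → W: 23+39+22+12+16 = 112
W → Z → E → Q → G → W: 16+12+21+39+17 = 105
W → Z → Q → E → G → W: 16+33+21+22+17 = 109
The minimum is 103.
One optimal route: W → Q → E → Z → G → W (or its reverse).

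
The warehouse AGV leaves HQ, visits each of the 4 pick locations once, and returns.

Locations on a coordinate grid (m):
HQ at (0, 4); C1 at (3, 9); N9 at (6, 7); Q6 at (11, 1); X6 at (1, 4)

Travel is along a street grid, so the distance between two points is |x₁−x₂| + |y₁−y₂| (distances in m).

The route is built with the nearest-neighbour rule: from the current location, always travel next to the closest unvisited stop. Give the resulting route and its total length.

At HQ the remaining stops are X6 1, C1 8, N9 9, Q6 14; go to X6.
At X6 the remaining stops are C1 7, N9 8, Q6 13; go to C1.
At C1 the remaining stops are N9 5, Q6 16; go to N9.
At N9 the remaining stops are Q6 11; go to Q6.
Return Q6→HQ: 14.
Total = 1 + 7 + 5 + 11 + 14 = 38.

Total distance 38 m via the nearest-neighbour route HQ → X6 → C1 → N9 → Q6 → HQ.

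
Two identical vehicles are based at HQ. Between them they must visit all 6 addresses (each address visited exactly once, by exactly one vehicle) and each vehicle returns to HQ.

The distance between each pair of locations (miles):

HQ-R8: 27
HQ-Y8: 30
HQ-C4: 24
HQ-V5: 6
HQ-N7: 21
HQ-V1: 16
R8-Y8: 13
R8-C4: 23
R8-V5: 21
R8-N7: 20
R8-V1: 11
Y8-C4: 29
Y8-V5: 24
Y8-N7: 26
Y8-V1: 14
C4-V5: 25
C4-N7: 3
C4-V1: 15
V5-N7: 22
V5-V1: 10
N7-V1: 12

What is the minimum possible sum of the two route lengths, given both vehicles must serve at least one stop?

Minimum combined distance: 102 miles.

Try each way of splitting the stops between the two vehicles (each non-empty) and, for each split, find the best tour for each vehicle:
  {R8} + {Y8, C4, V5, N7, V1}: 54 + 83 = 137
  {Y8} + {R8, C4, V5, N7, V1}: 60 + 74 = 134
  {R8, Y8} + {C4, V5, N7, V1}: 70 + 55 = 125
  {C4} + {R8, Y8, V5, N7, V1}: 48 + 84 = 132
  {R8, C4} + {Y8, V5, N7, V1}: 74 + 77 = 151
  {Y8, C4} + {R8, V5, N7, V1}: 83 + 68 = 151
  … (31 splits in total)
  {V5} + {R8, Y8, C4, N7, V1}: 12 + 90 = 102  ← best
Best: vehicle 1 HQ → V5 → HQ = 12; vehicle 2 HQ → C4 → N7 → R8 → Y8 → V1 → HQ = 90; combined 102.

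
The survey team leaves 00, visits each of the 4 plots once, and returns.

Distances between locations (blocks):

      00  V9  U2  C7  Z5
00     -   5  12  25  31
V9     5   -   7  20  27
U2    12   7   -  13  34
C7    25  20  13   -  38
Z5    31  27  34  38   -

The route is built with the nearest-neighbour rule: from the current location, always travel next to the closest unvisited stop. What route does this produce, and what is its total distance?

Nearest-neighbour total = 94 blocks; route 00 → V9 → U2 → C7 → Z5 → 00.

00 → [V9:5 / U2:12 / C7:25 / Z5:31] → V9 (5)
V9 → [U2:7 / C7:20 / Z5:27] → U2 (7)
U2 → [C7:13 / Z5:34] → C7 (13)
C7 → [Z5:38] → Z5 (38)
Return Z5→00: 31.
Total = 5 + 7 + 13 + 38 + 31 = 94.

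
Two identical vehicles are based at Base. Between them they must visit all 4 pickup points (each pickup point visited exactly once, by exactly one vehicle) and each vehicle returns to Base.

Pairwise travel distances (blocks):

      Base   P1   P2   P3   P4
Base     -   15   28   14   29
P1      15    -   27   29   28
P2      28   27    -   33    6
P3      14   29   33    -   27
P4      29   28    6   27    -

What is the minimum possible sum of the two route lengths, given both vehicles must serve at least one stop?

Try each way of splitting the stops between the two vehicles (each non-empty) and, for each split, find the best tour for each vehicle:
  {P1} + {P2, P3, P4}: 30 + 75 = 105
  {P2} + {P1, P3, P4}: 56 + 84 = 140
  {P1, P2} + {P3, P4}: 70 + 70 = 140
  {P3} + {P1, P2, P4}: 28 + 77 = 105
  {P1, P3} + {P2, P4}: 58 + 63 = 121
  {P2, P3} + {P1, P4}: 75 + 72 = 147
  … (7 splits in total)
Best: vehicle 1 Base → P1 → Base = 30; vehicle 2 Base → P2 → P4 → P3 → Base = 75; combined 105.

105 blocks — the smallest possible combined total.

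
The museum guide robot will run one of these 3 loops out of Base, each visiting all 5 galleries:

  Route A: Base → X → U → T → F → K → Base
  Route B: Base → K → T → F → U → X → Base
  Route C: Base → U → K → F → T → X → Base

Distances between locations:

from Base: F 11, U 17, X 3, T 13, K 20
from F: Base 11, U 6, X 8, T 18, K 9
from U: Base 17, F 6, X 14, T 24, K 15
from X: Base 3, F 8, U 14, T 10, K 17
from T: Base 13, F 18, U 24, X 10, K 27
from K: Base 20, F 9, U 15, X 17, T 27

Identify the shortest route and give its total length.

Route A: 3 + 14 + 24 + 18 + 9 + 20 = 88
Route B: 20 + 27 + 18 + 6 + 14 + 3 = 88
Route C: 17 + 15 + 9 + 18 + 10 + 3 = 72

72 — Route C is the shortest.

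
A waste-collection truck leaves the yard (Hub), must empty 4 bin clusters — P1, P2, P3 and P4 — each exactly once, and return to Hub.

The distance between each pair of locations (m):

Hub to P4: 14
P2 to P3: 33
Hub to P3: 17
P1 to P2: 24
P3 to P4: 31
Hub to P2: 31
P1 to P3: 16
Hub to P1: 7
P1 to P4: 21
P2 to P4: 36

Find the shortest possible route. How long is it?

Shortest round trip = 106 m.

Hub → P1 → P2 → P3 → P4 → Hub: 7+24+33+31+14 = 109
Hub → P1 → P2 → P4 → P3 → Hub: 7+24+36+31+17 = 115
Hub → P1 → P3 → P2 → P4 → Hub: 7+16+33+36+14 = 106
Hub → P1 → P3 → P4 → P2 → Hub: 7+16+31+36+31 = 121
Hub → P1 → P4 → P2 → P3 → Hub: 7+21+36+33+17 = 114
Hub → P1 → P4 → P3 → P2 → Hub: 7+21+31+33+31 = 123
Hub → P2 → P1 → P3 → P4 → Hub: 31+24+16+31+14 = 116
Hub → P2 → P1 → P4 → P3 → Hub: 31+24+21+31+17 = 124
Hub → P2 → P3 → P1 → P4 → Hub: 31+33+16+21+14 = 115
Hub → P2 → P4 → P1 → P3 → Hub: 31+36+21+16+17 = 121
Hub → P3 → P1 → P2 → P4 → Hub: 17+16+24+36+14 = 107
Hub → P3 → P2 → P1 → P4 → Hub: 17+33+24+21+14 = 109
The minimum is 106.
One optimal route: Hub → P1 → P3 → P2 → P4 → Hub (or its reverse).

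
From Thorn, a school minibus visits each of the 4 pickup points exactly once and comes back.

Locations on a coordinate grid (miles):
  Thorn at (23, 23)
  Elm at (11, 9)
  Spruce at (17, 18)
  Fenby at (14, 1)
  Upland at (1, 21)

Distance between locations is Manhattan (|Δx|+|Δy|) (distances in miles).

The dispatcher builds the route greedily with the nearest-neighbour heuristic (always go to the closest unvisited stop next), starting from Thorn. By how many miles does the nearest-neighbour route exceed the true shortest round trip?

The nearest-neighbour route is 6 miles longer than optimal.

Thorn: Spruce=11, Upland=24, Elm=26, Fenby=31 ⇒ Spruce
Spruce: Elm=15, Upland=19, Fenby=20 ⇒ Elm
Elm: Fenby=11, Upland=22 ⇒ Fenby
Fenby: Upland=33 ⇒ Upland
NN route Thorn → Spruce → Elm → Fenby → Upland → Thorn costs 94.
Optimal: Thorn → Spruce → Fenby → Elm → Upland → Thorn costs 88 (by enumerating all 12 distinct tours).
Excess = 94 − 88 = 6.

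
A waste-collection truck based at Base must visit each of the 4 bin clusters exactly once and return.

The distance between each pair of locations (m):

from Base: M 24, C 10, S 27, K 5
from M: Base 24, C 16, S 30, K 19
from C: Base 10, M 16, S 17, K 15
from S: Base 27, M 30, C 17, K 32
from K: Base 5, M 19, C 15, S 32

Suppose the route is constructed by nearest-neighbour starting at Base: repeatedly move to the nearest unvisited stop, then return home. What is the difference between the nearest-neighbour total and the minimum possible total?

12 m longer than the optimal tour.

Base: K=5, C=10, M=24, S=27 ⇒ K
K: C=15, M=19, S=32 ⇒ C
C: M=16, S=17 ⇒ M
M: S=30 ⇒ S
NN route Base → K → C → M → S → Base costs 93.
Optimal: Base → C → S → M → K → Base costs 81 (by enumerating all 12 distinct tours).
Excess = 93 − 81 = 12.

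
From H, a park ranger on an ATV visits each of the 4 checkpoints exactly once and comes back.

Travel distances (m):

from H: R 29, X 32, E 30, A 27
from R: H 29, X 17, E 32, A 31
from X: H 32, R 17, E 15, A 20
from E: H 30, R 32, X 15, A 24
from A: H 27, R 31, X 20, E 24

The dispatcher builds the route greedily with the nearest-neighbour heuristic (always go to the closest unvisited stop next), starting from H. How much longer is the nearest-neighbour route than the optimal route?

H: A=27, R=29, E=30, X=32 ⇒ A
A: X=20, E=24, R=31 ⇒ X
X: E=15, R=17 ⇒ E
E: R=32 ⇒ R
NN route H → A → X → E → R → H costs 123.
Optimal: H → R → X → E → A → H costs 112 (by enumerating all 12 distinct tours).
Excess = 123 − 112 = 11.

The nearest-neighbour route is 11 m longer than optimal.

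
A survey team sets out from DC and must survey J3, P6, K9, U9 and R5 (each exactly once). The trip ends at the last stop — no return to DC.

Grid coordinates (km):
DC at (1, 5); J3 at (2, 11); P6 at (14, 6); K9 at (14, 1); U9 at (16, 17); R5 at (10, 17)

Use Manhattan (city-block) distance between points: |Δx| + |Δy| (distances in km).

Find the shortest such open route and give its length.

There are 5! = 120 possible orderings.
DC → J3 → P6 → K9 → U9 → R5: 7+17+5+18+6 = 53
DC → J3 → P6 → K9 → R5 → U9: 7+17+5+20+6 = 55
DC → J3 → P6 → U9 → K9 → R5: 7+17+13+18+20 = 75
DC → J3 → P6 → U9 → R5 → K9: 7+17+13+6+20 = 63
DC → J3 → P6 → R5 → K9 → U9: 7+17+15+20+18 = 77
DC → J3 → P6 → R5 → U9 → K9: 7+17+15+6+18 = 63
DC → J3 → K9 → P6 → U9 → R5: 7+22+5+13+6 = 53
DC → J3 → K9 → P6 → R5 → U9: 7+22+5+15+6 = 55
DC → J3 → K9 → U9 → P6 → R5: 7+22+18+13+15 = 75
DC → J3 → K9 → U9 → R5 → P6: 7+22+18+6+15 = 68
DC → J3 → K9 → R5 → P6 → U9: 7+22+20+15+13 = 77
DC → J3 → K9 → R5 → U9 → P6: 7+22+20+6+13 = 68
DC → J3 → U9 → P6 → K9 → R5: 7+20+13+5+20 = 65
DC → J3 → U9 → P6 → R5 → K9: 7+20+13+15+20 = 75
… (106 more)
DC → J3 → R5 → U9 → P6 → K9: 7+14+6+13+5 = 45  ← best
The minimum is 45.
One shortest path: DC → J3 → R5 → U9 → P6 → K9.

Shortest open route: 45 km.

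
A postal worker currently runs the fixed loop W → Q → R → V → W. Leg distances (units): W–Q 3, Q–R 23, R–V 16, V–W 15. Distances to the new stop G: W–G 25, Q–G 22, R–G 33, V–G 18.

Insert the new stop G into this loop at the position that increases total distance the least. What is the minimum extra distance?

Insertion cost between consecutive stops i–j is d(i,G) + d(G,j) − d(i,j):
  between W and Q: 25 + 22 − 3 = 44
  between Q and R: 22 + 33 − 23 = 32
  between R and V: 33 + 18 − 16 = 35
  between V and W: 18 + 25 − 15 = 28
Cheapest insertion is between V and W, adding 28.
New total = 57 + 28 = 85.

Adding 28 by placing G on the V–W leg.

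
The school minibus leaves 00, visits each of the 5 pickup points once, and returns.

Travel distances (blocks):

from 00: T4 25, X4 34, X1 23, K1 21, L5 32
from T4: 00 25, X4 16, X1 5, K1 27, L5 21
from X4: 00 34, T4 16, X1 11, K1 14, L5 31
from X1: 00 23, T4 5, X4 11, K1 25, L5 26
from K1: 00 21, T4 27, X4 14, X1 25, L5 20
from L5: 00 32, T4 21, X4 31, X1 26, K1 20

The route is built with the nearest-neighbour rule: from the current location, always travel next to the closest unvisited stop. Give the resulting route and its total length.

Total distance 104 blocks via the nearest-neighbour route 00 → K1 → X4 → X1 → T4 → L5 → 00.

00 → [K1:21 / X1:23 / T4:25 / L5:32 / X4:34] → K1 (21)
K1 → [X4:14 / L5:20 / X1:25 / T4:27] → X4 (14)
X4 → [X1:11 / T4:16 / L5:31] → X1 (11)
X1 → [T4:5 / L5:26] → T4 (5)
T4 → [L5:21] → L5 (21)
Return L5→00: 32.
Total = 21 + 14 + 11 + 5 + 21 + 32 = 104.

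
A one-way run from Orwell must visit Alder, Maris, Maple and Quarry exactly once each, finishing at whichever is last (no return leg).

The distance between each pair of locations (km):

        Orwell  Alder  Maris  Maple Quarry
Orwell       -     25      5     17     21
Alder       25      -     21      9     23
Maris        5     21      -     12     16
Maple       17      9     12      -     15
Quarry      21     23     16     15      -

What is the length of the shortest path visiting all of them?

There are 4! = 24 possible orderings.
Orwell→Alder→Maris→Maple→Quarry: 25+21+12+15 = 73
Orwell→Alder→Maris→Quarry→Maple: 25+21+16+15 = 77
Orwell→Alder→Maple→Maris→Quarry: 25+9+12+16 = 62
Orwell→Alder→Maple→Quarry→Maris: 25+9+15+16 = 65
Orwell→Alder→Quarry→Maris→Maple: 25+23+16+12 = 76
Orwell→Alder→Quarry→Maple→Maris: 25+23+15+12 = 75
Orwell→Maris→Alder→Maple→Quarry: 5+21+9+15 = 50
Orwell→Maris→Alder→Quarry→Maple: 5+21+23+15 = 64
Orwell→Maris→Maple→Alder→Quarry: 5+12+9+23 = 49
Orwell→Maris→Maple→Quarry→Alder: 5+12+15+23 = 55
Orwell→Maris→Quarry→Alder→Maple: 5+16+23+9 = 53
Orwell→Maris→Quarry→Maple→Alder: 5+16+15+9 = 45
Orwell→Maple→Alder→Maris→Quarry: 17+9+21+16 = 63
Orwell→Maple→Alder→Quarry→Maris: 17+9+23+16 = 65
… (10 more)
The minimum is 45.
One shortest path: Orwell → Maris → Quarry → Maple → Alder.

45 km — the minimum one-way total.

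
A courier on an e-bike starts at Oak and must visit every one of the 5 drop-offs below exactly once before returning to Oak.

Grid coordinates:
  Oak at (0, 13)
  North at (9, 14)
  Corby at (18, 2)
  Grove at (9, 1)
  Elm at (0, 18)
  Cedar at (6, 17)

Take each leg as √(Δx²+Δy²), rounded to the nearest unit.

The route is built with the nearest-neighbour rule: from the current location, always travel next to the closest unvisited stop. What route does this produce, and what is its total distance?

At Oak the remaining stops are Elm 5, Cedar 7, North 9, Grove 15, Corby 21; go to Elm.
At Elm the remaining stops are Cedar 6, North 10, Grove 19, Corby 24; go to Cedar.
At Cedar the remaining stops are North 4, Grove 16, Corby 19; go to North.
At North the remaining stops are Grove 13, Corby 15; go to Grove.
At Grove the remaining stops are Corby 9; go to Corby.
Return Corby→Oak: 21.
Total = 5 + 6 + 4 + 13 + 9 + 21 = 58.

Nearest-neighbour total = 58; route Oak → Elm → Cedar → North → Grove → Corby → Oak.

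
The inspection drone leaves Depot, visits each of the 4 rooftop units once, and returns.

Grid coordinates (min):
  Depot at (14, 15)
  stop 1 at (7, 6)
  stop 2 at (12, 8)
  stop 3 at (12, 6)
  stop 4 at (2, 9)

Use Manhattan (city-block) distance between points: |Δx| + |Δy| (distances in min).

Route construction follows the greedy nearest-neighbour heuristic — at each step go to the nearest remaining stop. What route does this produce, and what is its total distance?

Total distance 42 min via the nearest-neighbour route Depot → stop 2 → stop 3 → stop 1 → stop 4 → Depot.

From Depot: distances to unvisited — stop 2=9, stop 3=11, stop 1=16, stop 4=18. Nearest is stop 2 (9).
From stop 2: distances to unvisited — stop 3=2, stop 1=7, stop 4=11. Nearest is stop 3 (2).
From stop 3: distances to unvisited — stop 1=5, stop 4=13. Nearest is stop 1 (5).
From stop 1: distances to unvisited — stop 4=8. Nearest is stop 4 (8).
Return stop 4→Depot: 18.
Total = 9 + 2 + 5 + 8 + 18 = 42.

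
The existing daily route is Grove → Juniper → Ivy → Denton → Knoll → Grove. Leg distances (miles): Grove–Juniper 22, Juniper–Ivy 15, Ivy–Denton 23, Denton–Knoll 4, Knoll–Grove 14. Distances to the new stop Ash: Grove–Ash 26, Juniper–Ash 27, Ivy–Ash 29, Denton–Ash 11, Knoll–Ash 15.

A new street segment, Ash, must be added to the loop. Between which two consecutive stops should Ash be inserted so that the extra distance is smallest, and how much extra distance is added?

Adding 17 miles by placing Ash on the Ivy–Denton leg.

Insertion cost between consecutive stops i–j is d(i,Ash) + d(Ash,j) − d(i,j):
  between Grove and Juniper: 26 + 27 − 22 = 31
  between Juniper and Ivy: 27 + 29 − 15 = 41
  between Ivy and Denton: 29 + 11 − 23 = 17
  between Denton and Knoll: 11 + 15 − 4 = 22
  between Knoll and Grove: 15 + 26 − 14 = 27
Cheapest insertion is between Ivy and Denton, adding 17.
New total = 78 + 17 = 95.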